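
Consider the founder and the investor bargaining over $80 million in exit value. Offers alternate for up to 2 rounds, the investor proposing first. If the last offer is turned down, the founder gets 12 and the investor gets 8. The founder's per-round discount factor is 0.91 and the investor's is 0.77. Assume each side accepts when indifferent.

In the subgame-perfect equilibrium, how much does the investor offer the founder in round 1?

65.52

Round 2 (the founder proposes): the investor gets 8 if talks fail, so the founder offers 8 and keeps 72.
Round 1 (the investor proposes): the founder can get 72 next round, worth 0.91 × 72 = 65.52 now; the investor offers that and keeps 14.48.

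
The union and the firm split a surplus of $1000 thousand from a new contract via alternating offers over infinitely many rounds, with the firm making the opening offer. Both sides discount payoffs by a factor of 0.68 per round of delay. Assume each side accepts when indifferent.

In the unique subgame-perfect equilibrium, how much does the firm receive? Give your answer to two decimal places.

595.24

When the firm proposes, the union accepts any offer worth at least 0.68 times what the union would get by proposing next round; and vice versa.
This gives x = 1000 − 0.68y and y = 1000 − 0.68x, where x and y are each side's share when it proposes.
Hence (1 − 0.68·0.68)x = 1000(1 − 0.68), i.e. 0.5376·x = 320.
x ≈ 595.2381; the union's share is 1000 − x ≈ 404.7619.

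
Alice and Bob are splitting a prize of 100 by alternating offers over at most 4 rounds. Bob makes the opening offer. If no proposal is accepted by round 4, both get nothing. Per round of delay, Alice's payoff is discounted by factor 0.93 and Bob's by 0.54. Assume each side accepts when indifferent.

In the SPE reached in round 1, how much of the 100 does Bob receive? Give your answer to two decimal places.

Round 4 (Alice proposes): rejection yields 0 for Bob; Alice offers 0 and keeps 100.
Round 3 (Bob proposes): Alice can get 100 next round, worth 0.93 × 100 = 93 now. Bob offers 93 and keeps 100 − 93 = 7.
Round 2 (Alice proposes): Bob can get 7 next round, worth 0.54 × 7 = 3.78 now. Alice offers 3.78 and keeps 100 − 3.78 = 96.22.
Round 1 (Bob proposes): Alice can get 96.22 next round, worth 0.93 × 96.22 = 89.4846 now; Bob offers that and keeps 10.5154.

10.52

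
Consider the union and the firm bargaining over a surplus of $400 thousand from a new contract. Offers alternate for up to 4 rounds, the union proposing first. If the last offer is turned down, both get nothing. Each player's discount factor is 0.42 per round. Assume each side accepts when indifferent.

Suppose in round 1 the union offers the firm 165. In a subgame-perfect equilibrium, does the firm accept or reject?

Accept

Work out the firm's continuation value if the offer is rejected.
Round 4 (the firm proposes): the union will accept anything ≥ 0, so the firm offers 0 and keeps 400.
Round 3 (the union proposes): the firm can get 400 next round, worth 0.42 × 400 = 168 now. The union offers 168 and keeps 400 − 168 = 232.
Round 2 (the firm proposes): the union can get 232 next round, worth 0.42 × 232 = 97.44 now. The firm offers 97.44 and keeps 400 − 97.44 = 302.56.
So by rejecting in round 1, the firm gets 302.56 next round, worth 0.42 × 302.56 = 127.0752 now.
Offer 165 ≥ 127.0752, so the firm accepts.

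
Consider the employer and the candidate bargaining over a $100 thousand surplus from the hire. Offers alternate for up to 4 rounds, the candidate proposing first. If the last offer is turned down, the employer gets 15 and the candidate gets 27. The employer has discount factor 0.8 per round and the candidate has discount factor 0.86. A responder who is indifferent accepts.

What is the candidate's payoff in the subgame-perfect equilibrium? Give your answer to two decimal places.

Round 4 (the employer proposes): the candidate gets 27 if talks fail, so the employer offers 27 and keeps 73.
Round 3 (the candidate proposes): the employer can get 73 next round, worth 0.8 × 73 = 58.4 now. The candidate offers 58.4 and keeps 100 − 58.4 = 41.6.
Round 2 (the employer proposes): the candidate can get 41.6 next round, worth 0.86 × 41.6 = 35.776 now; the employer offers that and keeps 64.224.
Round 1 (the candidate proposes): the employer can get 64.224 next round, worth 0.8 × 64.224 = 51.3792 now, so the candidate offers 51.3792, keeping 48.6208.

48.62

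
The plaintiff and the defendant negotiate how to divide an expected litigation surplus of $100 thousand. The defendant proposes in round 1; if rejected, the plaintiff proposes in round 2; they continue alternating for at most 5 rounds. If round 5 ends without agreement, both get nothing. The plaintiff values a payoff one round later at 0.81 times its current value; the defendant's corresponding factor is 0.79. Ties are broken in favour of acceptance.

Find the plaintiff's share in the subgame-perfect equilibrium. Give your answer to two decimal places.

Work backward from the last round.
Round 5 (the defendant proposes): the plaintiff will accept anything ≥ 0, so the defendant offers 0 and keeps 100.
Round 4 (the plaintiff proposes): the defendant can get 100 next round, worth 0.79 × 100 = 79 now. The plaintiff offers 79 and keeps 100 − 79 = 21.
Round 3 (the defendant proposes): the plaintiff can get 21 next round, worth 0.81 × 21 = 17.01 now; the defendant offers that and keeps 82.99.
Round 2 (the plaintiff proposes): the defendant can get 82.99 next round, worth 0.79 × 82.99 = 65.5621 now, so the plaintiff offers 65.5621, keeping 34.4379.
Round 1 (the defendant proposes): the plaintiff can get 34.4379 next round, worth 0.81 × 34.4379 = 27.894699 now. The defendant offers 27.894699 and keeps 100 − 27.894699 = 72.105301.

27.89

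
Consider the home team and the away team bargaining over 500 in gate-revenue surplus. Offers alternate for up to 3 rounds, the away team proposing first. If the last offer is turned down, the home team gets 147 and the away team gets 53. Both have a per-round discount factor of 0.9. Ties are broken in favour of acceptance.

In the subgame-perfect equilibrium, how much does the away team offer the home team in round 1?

164.07

Round 3 (the away team proposes): the home team gets 147 if talks fail, so the away team offers 147 and keeps 353.
Round 2 (the home team proposes): the away team can get 353 next round, worth 0.9 × 353 = 317.7 now. The home team offers 317.7 and keeps 500 − 317.7 = 182.3.
Round 1 (the away team proposes): the home team can get 182.3 next round, worth 0.9 × 182.3 = 164.07 now; the away team offers that and keeps 335.93.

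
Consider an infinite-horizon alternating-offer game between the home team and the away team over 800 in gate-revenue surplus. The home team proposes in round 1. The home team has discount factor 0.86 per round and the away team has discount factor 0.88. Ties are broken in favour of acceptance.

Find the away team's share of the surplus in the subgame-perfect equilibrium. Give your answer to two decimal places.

When the home team proposes, the away team accepts any offer worth at least 0.88 times what the away team would get by proposing next round; and vice versa.
This gives x = 800 − 0.88y and y = 800 − 0.86x, where x and y are each side's share when it proposes.
Hence (1 − 0.88·0.86)x = 800(1 − 0.88), i.e. 0.2432·x = 96.
x ≈ 394.7368; the away team's share is 800 − x ≈ 405.2632.

405.26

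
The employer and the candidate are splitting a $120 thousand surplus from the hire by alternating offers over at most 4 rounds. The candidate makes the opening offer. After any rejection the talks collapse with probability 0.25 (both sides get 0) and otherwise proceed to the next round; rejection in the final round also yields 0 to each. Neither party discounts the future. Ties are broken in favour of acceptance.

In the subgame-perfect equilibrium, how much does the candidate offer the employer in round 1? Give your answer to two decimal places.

73.13

Round 4 (the employer proposes): rejection yields 0 for the candidate; the employer offers 0 and keeps 120.
Round 3 (the candidate proposes): rejecting gives the employer an expected 0.75 × 120 = 90, so the candidate offers 90, keeping 30.
Round 2 (the employer proposes): rejecting gives the candidate an expected 0.75 × 30 = 22.5; the employer offers that and keeps 97.5.
Round 1 (the candidate proposes): rejecting gives the employer an expected 0.75 × 97.5 = 73.125, so the candidate offers 73.125, keeping 46.875.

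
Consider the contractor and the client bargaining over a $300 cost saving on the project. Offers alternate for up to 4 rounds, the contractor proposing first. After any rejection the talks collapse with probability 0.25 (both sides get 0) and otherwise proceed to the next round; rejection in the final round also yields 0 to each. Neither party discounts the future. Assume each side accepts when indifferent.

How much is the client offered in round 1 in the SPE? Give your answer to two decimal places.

182.81

By backward induction:
Round 4 (the client proposes): rejection yields 0 for the contractor; the client offers 0 and keeps 300.
Round 3 (the contractor proposes): rejecting gives the client an expected 0.75 × 300 = 225. The contractor offers 225 and keeps 300 − 225 = 75.
Round 2 (the client proposes): rejecting gives the contractor an expected 0.75 × 75 = 56.25, so the client offers 56.25, keeping 243.75.
Round 1 (the contractor proposes): rejecting gives the client an expected 0.75 × 243.75 = 182.8125. The contractor offers 182.8125 and keeps 300 − 182.8125 = 117.1875.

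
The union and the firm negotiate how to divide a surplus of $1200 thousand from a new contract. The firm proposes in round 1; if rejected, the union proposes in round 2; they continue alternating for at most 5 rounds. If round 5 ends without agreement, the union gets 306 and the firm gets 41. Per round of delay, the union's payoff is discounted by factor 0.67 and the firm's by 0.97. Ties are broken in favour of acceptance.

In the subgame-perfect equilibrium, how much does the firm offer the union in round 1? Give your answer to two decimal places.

169.04

Solve by backward induction from round 5.
Round 5 (the firm proposes): the union gets 306 if talks fail, so the firm offers 306 and keeps 894.
Round 4 (the union proposes): the firm can get 894 next round, worth 0.97 × 894 = 867.18 now; the union offers that and keeps 332.82.
Round 3 (the firm proposes): the union can get 332.82 next round, worth 0.67 × 332.82 = 222.9894 now. The firm offers 222.9894 and keeps 1200 − 222.9894 = 977.0106.
Round 2 (the union proposes): the firm can get 977.0106 next round, worth 0.97 × 977.0106 = 947.700282 now. The union offers 947.700282 and keeps 1200 − 947.700282 = 252.299718.
Round 1 (the firm proposes): the union can get 252.299718 next round, worth 0.67 × 252.299718 = 169.04081106 now, so the firm offers 169.04081106, keeping 1030.95918894.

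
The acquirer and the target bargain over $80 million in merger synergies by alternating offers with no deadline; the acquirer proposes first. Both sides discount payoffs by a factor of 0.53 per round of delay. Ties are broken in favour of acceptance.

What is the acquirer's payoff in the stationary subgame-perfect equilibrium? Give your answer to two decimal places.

52.29

When the acquirer proposes, the target accepts any offer worth at least 0.53 times what the target would get by proposing next round; and vice versa.
This gives x = 80 − 0.53y and y = 80 − 0.53x, where x and y are each side's share when it proposes.
Hence (1 − 0.53·0.53)x = 80(1 − 0.53), i.e. 0.7191·x = 37.6.
x ≈ 52.2876; the target's share is 80 − x ≈ 27.7124.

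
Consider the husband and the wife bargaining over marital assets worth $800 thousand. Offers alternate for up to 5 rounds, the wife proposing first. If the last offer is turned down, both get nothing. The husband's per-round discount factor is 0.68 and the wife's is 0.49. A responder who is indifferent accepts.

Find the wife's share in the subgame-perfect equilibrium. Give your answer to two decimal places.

Round 5 (the wife proposes): the husband will accept anything ≥ 0, so the wife offers 0 and keeps 800.
Round 4 (the husband proposes): the wife can get 800 next round, worth 0.49 × 800 = 392 now; the husband offers that and keeps 408.
Round 3 (the wife proposes): the husband can get 408 next round, worth 0.68 × 408 = 277.44 now, so the wife offers 277.44, keeping 522.56.
Round 2 (the husband proposes): the wife can get 522.56 next round, worth 0.49 × 522.56 = 256.0544 now. The husband offers 256.0544 and keeps 800 − 256.0544 = 543.9456.
Round 1 (the wife proposes): the husband can get 543.9456 next round, worth 0.68 × 543.9456 = 369.883008 now, so the wife offers 369.883008, keeping 430.116992.

430.12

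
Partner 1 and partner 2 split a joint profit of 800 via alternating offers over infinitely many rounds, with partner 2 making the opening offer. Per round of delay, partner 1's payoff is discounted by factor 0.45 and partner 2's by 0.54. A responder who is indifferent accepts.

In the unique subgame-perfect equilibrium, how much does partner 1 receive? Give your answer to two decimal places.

218.76

In a stationary SPE each proposer offers the other exactly their discounted continuation value.
If partner 2 keeps x when proposing and partner 1 keeps y when proposing, then x = 800 − 0.45y and y = 800 − 0.54x.
Solving: x = 800(1 − 0.45) / (1 − 0.54·0.45) = 440 / 0.757 ≈ 581.2417.
Partner 1 gets 800 − 581.2417 ≈ 218.7583.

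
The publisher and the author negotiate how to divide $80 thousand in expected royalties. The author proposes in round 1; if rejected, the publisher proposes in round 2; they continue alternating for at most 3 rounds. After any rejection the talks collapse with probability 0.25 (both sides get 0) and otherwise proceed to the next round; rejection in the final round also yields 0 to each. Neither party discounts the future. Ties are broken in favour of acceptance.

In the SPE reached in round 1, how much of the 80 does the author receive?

Round 3 (the author proposes): the publisher will accept anything ≥ 0, so the author offers 0 and keeps 80.
Round 2 (the publisher proposes): rejecting gives the author an expected 0.75 × 80 = 60. The publisher offers 60 and keeps 80 − 60 = 20.
Round 1 (the author proposes): rejecting gives the publisher an expected 0.75 × 20 = 15. The author offers 15 and keeps 80 − 15 = 65.

65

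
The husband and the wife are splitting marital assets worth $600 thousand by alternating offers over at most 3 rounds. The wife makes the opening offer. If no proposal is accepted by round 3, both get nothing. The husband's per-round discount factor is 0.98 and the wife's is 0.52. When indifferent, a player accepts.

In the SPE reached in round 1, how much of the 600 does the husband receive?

282.24

Round 3 (the wife proposes): rejection yields 0 for the husband; the wife offers 0 and keeps 600.
Round 2 (the husband proposes): the wife can get 600 next round, worth 0.52 × 600 = 312 now. The husband offers 312 and keeps 600 − 312 = 288.
Round 1 (the wife proposes): the husband can get 288 next round, worth 0.98 × 288 = 282.24 now; the wife offers that and keeps 317.76.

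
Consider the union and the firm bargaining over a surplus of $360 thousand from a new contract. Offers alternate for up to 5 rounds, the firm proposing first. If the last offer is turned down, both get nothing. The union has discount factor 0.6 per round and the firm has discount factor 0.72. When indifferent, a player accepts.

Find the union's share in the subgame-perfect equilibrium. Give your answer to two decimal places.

86.61

Round 5 (the firm proposes): rejection yields 0 for the union; the firm offers 0 and keeps 360.
Round 4 (the union proposes): the firm can get 360 next round, worth 0.72 × 360 = 259.2 now; the union offers that and keeps 100.8.
Round 3 (the firm proposes): the union can get 100.8 next round, worth 0.6 × 100.8 = 60.48 now; the firm offers that and keeps 299.52.
Round 2 (the union proposes): the firm can get 299.52 next round, worth 0.72 × 299.52 = 215.6544 now. The union offers 215.6544 and keeps 360 − 215.6544 = 144.3456.
Round 1 (the firm proposes): the union can get 144.3456 next round, worth 0.6 × 144.3456 = 86.60736 now; the firm offers that and keeps 273.39264.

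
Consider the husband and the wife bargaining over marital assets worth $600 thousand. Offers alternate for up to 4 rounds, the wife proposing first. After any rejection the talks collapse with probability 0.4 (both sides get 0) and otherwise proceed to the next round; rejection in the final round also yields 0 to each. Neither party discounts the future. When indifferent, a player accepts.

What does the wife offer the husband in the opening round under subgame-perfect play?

Round 4 (the husband proposes): rejection yields 0 for the wife; the husband offers 0 and keeps 600.
Round 3 (the wife proposes): rejecting gives the husband an expected 0.6 × 600 = 360, so the wife offers 360, keeping 240.
Round 2 (the husband proposes): rejecting gives the wife an expected 0.6 × 240 = 144; the husband offers that and keeps 456.
Round 1 (the wife proposes): rejecting gives the husband an expected 0.6 × 456 = 273.6; the wife offers that and keeps 326.4.

273.6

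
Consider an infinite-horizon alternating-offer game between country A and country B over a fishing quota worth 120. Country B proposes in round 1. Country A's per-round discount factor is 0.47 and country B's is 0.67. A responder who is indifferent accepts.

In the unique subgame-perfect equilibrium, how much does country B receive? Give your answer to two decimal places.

In a stationary SPE each proposer offers the other exactly their discounted continuation value.
If country B keeps x when proposing and country A keeps y when proposing, then x = 120 − 0.47y and y = 120 − 0.67x.
Solving: x = 120(1 − 0.47) / (1 − 0.67·0.47) = 63.6 / 0.6851 ≈ 92.8332.
Country A gets 120 − 92.8332 ≈ 27.1668.

92.83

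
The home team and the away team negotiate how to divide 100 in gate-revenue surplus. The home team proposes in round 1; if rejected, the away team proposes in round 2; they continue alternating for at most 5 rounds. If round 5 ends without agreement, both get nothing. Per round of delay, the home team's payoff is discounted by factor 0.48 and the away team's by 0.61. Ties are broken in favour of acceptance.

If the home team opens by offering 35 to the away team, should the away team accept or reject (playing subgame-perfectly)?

Reject

Round 5 (the home team proposes): the away team will accept anything ≥ 0, so the home team offers 0 and keeps 100.
Round 4 (the away team proposes): the home team can get 100 next round, worth 0.48 × 100 = 48 now. The away team offers 48 and keeps 100 − 48 = 52.
Round 3 (the home team proposes): the away team can get 52 next round, worth 0.61 × 52 = 31.72 now. The home team offers 31.72 and keeps 100 − 31.72 = 68.28.
Round 2 (the away team proposes): the home team can get 68.28 next round, worth 0.48 × 68.28 = 32.7744 now; the away team offers that and keeps 67.2256.
So by rejecting in round 1, the away team gets 67.2256 next round, worth 0.61 × 67.2256 = 41.007616 now.
Offer 35 < 41.007616, so the away team rejects.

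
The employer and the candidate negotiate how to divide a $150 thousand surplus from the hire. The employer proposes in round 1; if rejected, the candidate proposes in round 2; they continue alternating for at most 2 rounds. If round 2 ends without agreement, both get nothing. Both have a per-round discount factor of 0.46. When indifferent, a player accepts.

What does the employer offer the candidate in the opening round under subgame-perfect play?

Round 2 (the candidate proposes): rejection yields 0 for the employer; the candidate offers 0 and keeps 150.
Round 1 (the employer proposes): the candidate can get 150 next round, worth 0.46 × 150 = 69 now; the employer offers that and keeps 81.

69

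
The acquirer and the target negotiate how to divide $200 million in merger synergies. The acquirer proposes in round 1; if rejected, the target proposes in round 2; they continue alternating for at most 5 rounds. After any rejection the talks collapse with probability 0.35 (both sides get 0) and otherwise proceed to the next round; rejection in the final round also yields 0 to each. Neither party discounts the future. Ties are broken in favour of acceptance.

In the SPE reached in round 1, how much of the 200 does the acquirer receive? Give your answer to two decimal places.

By backward induction:
Round 5 (the acquirer proposes): rejection yields 0 for the target; the acquirer offers 0 and keeps 200.
Round 4 (the target proposes): rejecting gives the acquirer an expected 0.65 × 200 = 130, so the target offers 130, keeping 70.
Round 3 (the acquirer proposes): rejecting gives the target an expected 0.65 × 70 = 45.5; the acquirer offers that and keeps 154.5.
Round 2 (the target proposes): rejecting gives the acquirer an expected 0.65 × 154.5 = 100.425, so the target offers 100.425, keeping 99.575.
Round 1 (the acquirer proposes): rejecting gives the target an expected 0.65 × 99.575 = 64.72375; the acquirer offers that and keeps 135.27625.

135.28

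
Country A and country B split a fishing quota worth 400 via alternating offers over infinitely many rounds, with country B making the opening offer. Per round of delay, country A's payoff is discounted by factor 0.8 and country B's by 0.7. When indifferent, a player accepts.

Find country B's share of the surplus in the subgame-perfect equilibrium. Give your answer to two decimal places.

181.82

In a stationary SPE each proposer offers the other exactly their discounted continuation value.
If country B keeps x when proposing and country A keeps y when proposing, then x = 400 − 0.8y and y = 400 − 0.7x.
Solving: x = 400(1 − 0.8) / (1 − 0.7·0.8) = 80 / 0.44 ≈ 181.8182.
Country A gets 400 − 181.8182 ≈ 218.1818.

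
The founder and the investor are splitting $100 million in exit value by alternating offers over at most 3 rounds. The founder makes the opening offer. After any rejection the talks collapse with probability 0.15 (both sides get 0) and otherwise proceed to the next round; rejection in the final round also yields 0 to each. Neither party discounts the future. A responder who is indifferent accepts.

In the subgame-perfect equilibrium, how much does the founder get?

Round 3 (the founder proposes): the investor will accept anything ≥ 0, so the founder offers 0 and keeps 100.
Round 2 (the investor proposes): rejecting gives the founder an expected 0.85 × 100 = 85; the investor offers that and keeps 15.
Round 1 (the founder proposes): rejecting gives the investor an expected 0.85 × 15 = 12.75, so the founder offers 12.75, keeping 87.25.

87.25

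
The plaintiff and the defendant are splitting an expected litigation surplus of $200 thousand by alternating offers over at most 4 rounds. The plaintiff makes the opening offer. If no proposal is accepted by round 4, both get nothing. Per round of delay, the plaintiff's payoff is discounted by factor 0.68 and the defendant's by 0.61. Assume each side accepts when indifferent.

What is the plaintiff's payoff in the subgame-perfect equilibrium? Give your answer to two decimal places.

110.35

By backward induction:
Round 4 (the defendant proposes): the plaintiff will accept anything ≥ 0, so the defendant offers 0 and keeps 200.
Round 3 (the plaintiff proposes): the defendant can get 200 next round, worth 0.61 × 200 = 122 now; the plaintiff offers that and keeps 78.
Round 2 (the defendant proposes): the plaintiff can get 78 next round, worth 0.68 × 78 = 53.04 now, so the defendant offers 53.04, keeping 146.96.
Round 1 (the plaintiff proposes): the defendant can get 146.96 next round, worth 0.61 × 146.96 = 89.6456 now; the plaintiff offers that and keeps 110.3544.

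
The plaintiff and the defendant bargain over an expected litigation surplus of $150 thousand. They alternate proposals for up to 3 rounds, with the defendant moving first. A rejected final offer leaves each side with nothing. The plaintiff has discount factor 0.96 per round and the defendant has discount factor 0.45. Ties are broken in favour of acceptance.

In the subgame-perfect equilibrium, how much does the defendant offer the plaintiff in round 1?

Work backward from the last round.
Round 3 (the defendant proposes): rejection yields 0 for the plaintiff; the defendant offers 0 and keeps 150.
Round 2 (the plaintiff proposes): the defendant can get 150 next round, worth 0.45 × 150 = 67.5 now, so the plaintiff offers 67.5, keeping 82.5.
Round 1 (the defendant proposes): the plaintiff can get 82.5 next round, worth 0.96 × 82.5 = 79.2 now; the defendant offers that and keeps 70.8.

79.2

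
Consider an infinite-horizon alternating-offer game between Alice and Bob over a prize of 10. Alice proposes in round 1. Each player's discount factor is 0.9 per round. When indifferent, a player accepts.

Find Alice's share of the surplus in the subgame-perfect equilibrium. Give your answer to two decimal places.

When Alice proposes, Bob accepts any offer worth at least 0.9 times what Bob would get by proposing next round; and vice versa.
This gives x = 10 − 0.9y and y = 10 − 0.9x, where x and y are each side's share when it proposes.
Hence (1 − 0.9·0.9)x = 10(1 − 0.9), i.e. 0.19·x = 1.
x ≈ 5.2632; Bob's share is 10 − x ≈ 4.7368.

5.26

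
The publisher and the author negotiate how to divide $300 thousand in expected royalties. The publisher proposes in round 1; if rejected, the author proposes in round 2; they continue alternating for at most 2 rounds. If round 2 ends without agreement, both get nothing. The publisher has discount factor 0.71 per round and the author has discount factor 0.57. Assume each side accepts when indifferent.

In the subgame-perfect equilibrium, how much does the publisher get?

129

Round 2 (the author proposes): rejection yields 0 for the publisher; the author offers 0 and keeps 300.
Round 1 (the publisher proposes): the author can get 300 next round, worth 0.57 × 300 = 171 now, so the publisher offers 171, keeping 129.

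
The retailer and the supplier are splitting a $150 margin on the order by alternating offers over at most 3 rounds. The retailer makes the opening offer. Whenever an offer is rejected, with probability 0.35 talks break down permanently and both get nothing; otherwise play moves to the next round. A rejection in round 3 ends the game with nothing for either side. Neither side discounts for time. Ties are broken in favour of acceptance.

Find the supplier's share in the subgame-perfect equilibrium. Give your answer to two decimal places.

By backward induction:
Round 3 (the retailer proposes): the supplier will accept anything ≥ 0, so the retailer offers 0 and keeps 150.
Round 2 (the supplier proposes): rejecting gives the retailer an expected 0.65 × 150 = 97.5; the supplier offers that and keeps 52.5.
Round 1 (the retailer proposes): rejecting gives the supplier an expected 0.65 × 52.5 = 34.125; the retailer offers that and keeps 115.875.

34.13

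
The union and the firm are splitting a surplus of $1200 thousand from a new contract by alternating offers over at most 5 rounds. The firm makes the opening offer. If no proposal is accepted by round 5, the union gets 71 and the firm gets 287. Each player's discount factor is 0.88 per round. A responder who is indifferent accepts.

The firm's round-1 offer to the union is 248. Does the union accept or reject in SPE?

Work out the union's continuation value if the offer is rejected.
Round 5 (the firm proposes): the union gets 71 if talks fail, so the firm offers 71 and keeps 1129.
Round 4 (the union proposes): the firm can get 1129 next round, worth 0.88 × 1129 = 993.52 now. The union offers 993.52 and keeps 1200 − 993.52 = 206.48.
Round 3 (the firm proposes): the union can get 206.48 next round, worth 0.88 × 206.48 = 181.7024 now. The firm offers 181.7024 and keeps 1200 − 181.7024 = 1018.2976.
Round 2 (the union proposes): the firm can get 1018.2976 next round, worth 0.88 × 1018.2976 = 896.101888 now, so the union offers 896.101888, keeping 303.898112.
So by rejecting in round 1, the union gets 303.898112 next round, worth 0.88 × 303.898112 = 267.43033856 now.
Offer 248 < 267.43033856, so the union rejects.

Reject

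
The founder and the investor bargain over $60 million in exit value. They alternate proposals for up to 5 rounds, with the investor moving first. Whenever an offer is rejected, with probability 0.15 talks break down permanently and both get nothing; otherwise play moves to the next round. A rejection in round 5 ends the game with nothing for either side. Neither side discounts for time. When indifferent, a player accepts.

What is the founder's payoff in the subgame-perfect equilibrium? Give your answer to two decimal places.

By backward induction:
Round 5 (the investor proposes): the founder will accept anything ≥ 0, so the investor offers 0 and keeps 60.
Round 4 (the founder proposes): rejecting gives the investor an expected 0.85 × 60 = 51. The founder offers 51 and keeps 60 − 51 = 9.
Round 3 (the investor proposes): rejecting gives the founder an expected 0.85 × 9 = 7.65, so the investor offers 7.65, keeping 52.35.
Round 2 (the founder proposes): rejecting gives the investor an expected 0.85 × 52.35 = 44.4975; the founder offers that and keeps 15.5025.
Round 1 (the investor proposes): rejecting gives the founder an expected 0.85 × 15.5025 = 13.177125. The investor offers 13.177125 and keeps 60 − 13.177125 = 46.822875.

13.18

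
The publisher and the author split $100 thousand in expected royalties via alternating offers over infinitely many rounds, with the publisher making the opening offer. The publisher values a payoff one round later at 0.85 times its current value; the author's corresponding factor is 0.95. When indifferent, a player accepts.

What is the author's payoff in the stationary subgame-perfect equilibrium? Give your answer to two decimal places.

74.03

When the publisher proposes, the author accepts any offer worth at least 0.95 times what the author would get by proposing next round; and vice versa.
This gives x = 100 − 0.95y and y = 100 − 0.85x, where x and y are each side's share when it proposes.
Hence (1 − 0.95·0.85)x = 100(1 − 0.95), i.e. 0.1925·x = 5.
x ≈ 25.9740; the author's share is 100 − x ≈ 74.0260.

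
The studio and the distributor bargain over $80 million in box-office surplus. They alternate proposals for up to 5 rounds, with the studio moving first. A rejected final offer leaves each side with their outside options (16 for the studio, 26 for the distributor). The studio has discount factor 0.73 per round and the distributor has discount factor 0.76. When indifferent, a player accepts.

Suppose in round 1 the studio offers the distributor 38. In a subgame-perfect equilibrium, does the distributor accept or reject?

Round 5 (the studio proposes): the distributor gets 26 if talks fail, so the studio offers 26 and keeps 54.
Round 4 (the distributor proposes): the studio can get 54 next round, worth 0.73 × 54 = 39.42 now; the distributor offers that and keeps 40.58.
Round 3 (the studio proposes): the distributor can get 40.58 next round, worth 0.76 × 40.58 = 30.8408 now. The studio offers 30.8408 and keeps 80 − 30.8408 = 49.1592.
Round 2 (the distributor proposes): the studio can get 49.1592 next round, worth 0.73 × 49.1592 = 35.886216 now, so the distributor offers 35.886216, keeping 44.113784.
So by rejecting in round 1, the distributor gets 44.113784 next round, worth 0.76 × 44.113784 = 33.52647584 now.
Offer 38 ≥ 33.52647584, so the distributor accepts.

Accept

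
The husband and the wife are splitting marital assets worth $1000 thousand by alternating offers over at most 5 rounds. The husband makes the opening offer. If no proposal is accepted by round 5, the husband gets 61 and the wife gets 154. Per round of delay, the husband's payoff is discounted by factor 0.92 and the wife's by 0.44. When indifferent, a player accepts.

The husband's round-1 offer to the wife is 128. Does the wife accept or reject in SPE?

Accept

Round 5 (the husband proposes): the wife gets 154 if talks fail, so the husband offers 154 and keeps 846.
Round 4 (the wife proposes): the husband can get 846 next round, worth 0.92 × 846 = 778.32 now. The wife offers 778.32 and keeps 1000 − 778.32 = 221.68.
Round 3 (the husband proposes): the wife can get 221.68 next round, worth 0.44 × 221.68 = 97.5392 now. The husband offers 97.5392 and keeps 1000 − 97.5392 = 902.4608.
Round 2 (the wife proposes): the husband can get 902.4608 next round, worth 0.92 × 902.4608 = 830.263936 now. The wife offers 830.263936 and keeps 1000 − 830.263936 = 169.736064.
So by rejecting in round 1, the wife gets 169.736064 next round, worth 0.44 × 169.736064 = 74.68386816 now.
Offer 128 ≥ 74.68386816, so the wife accepts.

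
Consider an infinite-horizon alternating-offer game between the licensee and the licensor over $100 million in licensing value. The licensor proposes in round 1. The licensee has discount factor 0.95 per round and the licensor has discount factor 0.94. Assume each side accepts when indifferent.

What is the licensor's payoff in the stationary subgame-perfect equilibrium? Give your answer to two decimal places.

46.73

In a stationary SPE each proposer offers the other exactly their discounted continuation value.
If the licensor keeps x when proposing and the licensee keeps y when proposing, then x = 100 − 0.95y and y = 100 − 0.94x.
Solving: x = 100(1 − 0.95) / (1 − 0.94·0.95) = 5 / 0.107 ≈ 46.7290.
The licensee gets 100 − 46.7290 ≈ 53.2710.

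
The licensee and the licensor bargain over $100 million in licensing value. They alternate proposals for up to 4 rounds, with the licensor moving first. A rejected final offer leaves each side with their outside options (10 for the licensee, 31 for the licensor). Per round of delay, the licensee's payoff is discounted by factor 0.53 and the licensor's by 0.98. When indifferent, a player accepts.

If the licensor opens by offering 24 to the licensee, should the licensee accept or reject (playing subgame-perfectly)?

Accept

Round 4 (the licensee proposes): the licensor gets 31 if talks fail, so the licensee offers 31 and keeps 69.
Round 3 (the licensor proposes): the licensee can get 69 next round, worth 0.53 × 69 = 36.57 now; the licensor offers that and keeps 63.43.
Round 2 (the licensee proposes): the licensor can get 63.43 next round, worth 0.98 × 63.43 = 62.1614 now, so the licensee offers 62.1614, keeping 37.8386.
So by rejecting in round 1, the licensee gets 37.8386 next round, worth 0.53 × 37.8386 = 20.054458 now.
Offer 24 ≥ 20.054458, so the licensee accepts.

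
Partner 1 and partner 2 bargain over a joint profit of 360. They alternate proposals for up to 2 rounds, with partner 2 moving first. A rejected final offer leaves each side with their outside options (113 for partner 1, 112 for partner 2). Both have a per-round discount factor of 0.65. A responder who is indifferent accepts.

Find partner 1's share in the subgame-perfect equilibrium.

Solve by backward induction from round 2.
Round 2 (partner 1 proposes): partner 2 gets 112 if talks fail, so partner 1 offers 112 and keeps 248.
Round 1 (partner 2 proposes): partner 1 can get 248 next round, worth 0.65 × 248 = 161.2 now; partner 2 offers that and keeps 198.8.

161.2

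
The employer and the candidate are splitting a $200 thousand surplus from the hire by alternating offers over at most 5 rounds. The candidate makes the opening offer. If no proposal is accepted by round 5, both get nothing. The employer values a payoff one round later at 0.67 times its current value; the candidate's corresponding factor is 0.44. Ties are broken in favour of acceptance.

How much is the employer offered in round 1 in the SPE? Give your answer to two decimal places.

Round 5 (the candidate proposes): the employer will accept anything ≥ 0, so the candidate offers 0 and keeps 200.
Round 4 (the employer proposes): the candidate can get 200 next round, worth 0.44 × 200 = 88 now. The employer offers 88 and keeps 200 − 88 = 112.
Round 3 (the candidate proposes): the employer can get 112 next round, worth 0.67 × 112 = 75.04 now. The candidate offers 75.04 and keeps 200 − 75.04 = 124.96.
Round 2 (the employer proposes): the candidate can get 124.96 next round, worth 0.44 × 124.96 = 54.9824 now, so the employer offers 54.9824, keeping 145.0176.
Round 1 (the candidate proposes): the employer can get 145.0176 next round, worth 0.67 × 145.0176 = 97.161792 now; the candidate offers that and keeps 102.838208.

97.16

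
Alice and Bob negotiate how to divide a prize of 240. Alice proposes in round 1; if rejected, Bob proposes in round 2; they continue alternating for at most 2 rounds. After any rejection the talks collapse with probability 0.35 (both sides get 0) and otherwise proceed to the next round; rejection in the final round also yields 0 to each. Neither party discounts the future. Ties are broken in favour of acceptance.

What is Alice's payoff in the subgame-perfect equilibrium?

84

Round 2 (Bob proposes): rejection yields 0 for Alice; Bob offers 0 and keeps 240.
Round 1 (Alice proposes): rejecting gives Bob an expected 0.65 × 240 = 156. Alice offers 156 and keeps 240 − 156 = 84.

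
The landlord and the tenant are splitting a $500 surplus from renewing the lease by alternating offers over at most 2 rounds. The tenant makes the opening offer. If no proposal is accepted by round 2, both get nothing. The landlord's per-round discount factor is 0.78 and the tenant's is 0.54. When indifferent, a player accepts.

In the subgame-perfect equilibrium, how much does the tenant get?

110

By backward induction:
Round 2 (the landlord proposes): the tenant will accept anything ≥ 0, so the landlord offers 0 and keeps 500.
Round 1 (the tenant proposes): the landlord can get 500 next round, worth 0.78 × 500 = 390 now; the tenant offers that and keeps 110.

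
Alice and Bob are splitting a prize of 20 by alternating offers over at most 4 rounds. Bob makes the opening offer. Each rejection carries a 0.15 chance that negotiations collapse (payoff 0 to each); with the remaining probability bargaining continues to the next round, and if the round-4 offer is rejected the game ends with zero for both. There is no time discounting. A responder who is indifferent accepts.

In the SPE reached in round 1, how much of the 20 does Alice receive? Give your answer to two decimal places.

By backward induction:
Round 4 (Alice proposes): Bob will accept anything ≥ 0, so Alice offers 0 and keeps 20.
Round 3 (Bob proposes): rejecting gives Alice an expected 0.85 × 20 = 17, so Bob offers 17, keeping 3.
Round 2 (Alice proposes): rejecting gives Bob an expected 0.85 × 3 = 2.55, so Alice offers 2.55, keeping 17.45.
Round 1 (Bob proposes): rejecting gives Alice an expected 0.85 × 17.45 = 14.8325. Bob offers 14.8325 and keeps 20 − 14.8325 = 5.1675.

14.83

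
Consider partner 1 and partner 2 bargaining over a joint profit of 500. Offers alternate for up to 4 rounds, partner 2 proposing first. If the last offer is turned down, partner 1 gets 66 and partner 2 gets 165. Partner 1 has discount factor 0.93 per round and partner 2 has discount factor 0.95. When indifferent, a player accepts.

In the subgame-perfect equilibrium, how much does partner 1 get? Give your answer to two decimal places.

Round 4 (partner 1 proposes): partner 2 gets 165 if talks fail, so partner 1 offers 165 and keeps 335.
Round 3 (partner 2 proposes): partner 1 can get 335 next round, worth 0.93 × 335 = 311.55 now; partner 2 offers that and keeps 188.45.
Round 2 (partner 1 proposes): partner 2 can get 188.45 next round, worth 0.95 × 188.45 = 179.0275 now, so partner 1 offers 179.0275, keeping 320.9725.
Round 1 (partner 2 proposes): partner 1 can get 320.9725 next round, worth 0.93 × 320.9725 = 298.504425 now; partner 2 offers that and keeps 201.495575.

298.50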